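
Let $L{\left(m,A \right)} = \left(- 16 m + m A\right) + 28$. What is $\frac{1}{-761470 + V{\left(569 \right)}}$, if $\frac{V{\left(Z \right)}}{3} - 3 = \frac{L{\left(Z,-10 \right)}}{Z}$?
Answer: $- \frac{569}{433315607} \approx -1.3131 \cdot 10^{-6}$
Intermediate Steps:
$L{\left(m,A \right)} = 28 - 16 m + A m$ ($L{\left(m,A \right)} = \left(- 16 m + A m\right) + 28 = 28 - 16 m + A m$)
$V{\left(Z \right)} = 9 + \frac{3 \left(28 - 26 Z\right)}{Z}$ ($V{\left(Z \right)} = 9 + 3 \frac{28 - 16 Z - 10 Z}{Z} = 9 + 3 \frac{28 - 26 Z}{Z} = 9 + \frac{3 \left(28 - 26 Z\right)}{Z}$)
$\frac{1}{-761470 + V{\left(569 \right)}} = \frac{1}{-761470 - \left(69 - \frac{84}{569}\right)} = \frac{1}{-761470 + \left(-69 + 84 \cdot \frac{1}{569}\right)} = \frac{1}{-761470 + \left(-69 + \frac{84}{569}\right)} = \frac{1}{-761470 - \frac{39177}{569}} = \frac{1}{- \frac{433315607}{569}} = - \frac{569}{433315607}$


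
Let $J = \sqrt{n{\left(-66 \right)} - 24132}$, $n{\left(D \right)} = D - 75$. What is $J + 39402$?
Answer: $39402 + 3 i \sqrt{2697} \approx 39402.0 + 155.8 i$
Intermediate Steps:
$n{\left(D \right)} = -75 + D$
$J = 3 i \sqrt{2697}$ ($J = \sqrt{\left(-75 - 66\right) - 24132} = \sqrt{-141 - 24132} = \sqrt{-24273} = 3 i \sqrt{2697} \approx 155.8 i$)
$J + 39402 = 3 i \sqrt{2697} + 39402 = 39402 + 3 i \sqrt{2697}$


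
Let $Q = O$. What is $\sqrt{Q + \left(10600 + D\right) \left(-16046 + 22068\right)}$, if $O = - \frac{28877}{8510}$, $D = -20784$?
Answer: $\frac{i \sqrt{4441383614708070}}{8510} \approx 7831.2 i$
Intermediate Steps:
$O = - \frac{28877}{8510}$ ($O = \left(-28877\right) \frac{1}{8510} = - \frac{28877}{8510} \approx -3.3933$)
$Q = - \frac{28877}{8510} \approx -3.3933$
$\sqrt{Q + \left(10600 + D\right) \left(-16046 + 22068\right)} = \sqrt{- \frac{28877}{8510} + \left(10600 - 20784\right) \left(-16046 + 22068\right)} = \sqrt{- \frac{28877}{8510} - 61328048} = \sqrt{- \frac{521901717357}{8510}} = \frac{i \sqrt{4441383614708070}}{8510}$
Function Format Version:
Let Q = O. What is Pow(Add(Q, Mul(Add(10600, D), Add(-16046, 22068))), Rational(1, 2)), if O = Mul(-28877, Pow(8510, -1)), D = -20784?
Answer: Mul(Rational(1, 8510), I, Pow(4441383614708070, Rational(1, 2))) ≈ Mul(7831.2, I)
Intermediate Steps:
O = Rational(-28877, 8510) (O = Mul(-28877, Rational(1, 8510)) = Rational(-28877, 8510) ≈ -3.3933)
Q = Rational(-28877, 8510) ≈ -3.3933
Pow(Add(Q, Mul(Add(10600, D), Add(-16046, 22068))), Rational(1, 2)) = Pow(Add(Rational(-28877, 8510), Mul(Add(10600, -20784), Add(-16046, 22068))), Rational(1, 2)) = Pow(Add(Rational(-28877, 8510), Mul(-10184, 6022)), Rational(1, 2)) = Pow(Add(Rational(-28877, 8510), -61328048), Rational(1, 2)) = Pow(Rational(-521901717357, 8510), Rational(1, 2)) = Mul(Rational(1, 8510), I, Pow(4441383614708070, Rational(1, 2)))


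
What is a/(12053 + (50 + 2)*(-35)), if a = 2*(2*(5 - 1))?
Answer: 16/10233 ≈ 0.0015636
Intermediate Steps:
a = 16 (a = 2*(2*4) = 2*8 = 16)
a/(12053 + (50 + 2)*(-35)) = 16/(12053 + (50 + 2)*(-35)) = 16/(12053 + 52*(-35)) = 16/(12053 - 1820) = 16/10233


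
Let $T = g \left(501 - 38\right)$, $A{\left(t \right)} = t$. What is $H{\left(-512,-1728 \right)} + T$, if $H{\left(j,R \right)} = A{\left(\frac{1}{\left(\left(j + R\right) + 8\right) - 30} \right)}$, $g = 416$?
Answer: $\frac{435679295}{2262} \approx 1.9261 \cdot 10^{5}$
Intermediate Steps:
$H{\left(j,R \right)} = \frac{1}{-22 + R + j}$ ($H{\left(j,R \right)} = \frac{1}{\left(\left(j + R\right) + 8\right) - 30} = \frac{1}{\left(\left(R + j\right) + 8\right) - 30} = \frac{1}{\left(8 + R + j\right) - 30} = \frac{1}{-22 + R + j}$)
$T = 192608$ ($T = 416 \left(501 - 38\right) = 416 \cdot 463 = 192608$)
$H{\left(-512,-1728 \right)} + T = \frac{1}{-22 - 1728 - 512} + 192608 = \frac{1}{-2262} + 192608 = - \frac{1}{2262} + 192608 = \frac{435679295}{2262}$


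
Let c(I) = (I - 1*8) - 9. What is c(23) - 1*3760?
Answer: -3754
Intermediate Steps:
c(I) = -17 + I (c(I) = (I - 8) - 9 = (-8 + I) - 9 = -17 + I)
c(23) - 1*3760 = (-17 + 23) - 1*3760 = 6 - 3760 = -3754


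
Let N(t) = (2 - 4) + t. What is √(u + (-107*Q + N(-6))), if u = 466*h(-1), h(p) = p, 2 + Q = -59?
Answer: √6053 ≈ 77.801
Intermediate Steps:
Q = -61 (Q = -2 - 59 = -61)
N(t) = -2 + t
u = -466 (u = 466*(-1) = -466)
√(u + (-107*Q + N(-6))) = √(-466 + (-107*(-61) + (-2 - 6))) = √(-466 + (6527 - 8)) = √(-466 + 6519) = √6053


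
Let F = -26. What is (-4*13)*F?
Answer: 1352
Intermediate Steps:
(-4*13)*F = -4*13*(-26) = -52*(-26) = 1352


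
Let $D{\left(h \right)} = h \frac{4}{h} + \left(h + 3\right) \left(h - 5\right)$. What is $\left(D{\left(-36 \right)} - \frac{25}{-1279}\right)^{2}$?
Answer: $\frac{3012404554384}{1635841} \approx 1.8415 \cdot 10^{6}$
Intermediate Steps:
$D{\left(h \right)} = 4 + \left(-5 + h\right) \left(3 + h\right)$ ($D{\left(h \right)} = 4 + \left(3 + h\right) \left(-5 + h\right) = 4 + \left(-5 + h\right) \left(3 + h\right)$)
$\left(D{\left(-36 \right)} - \frac{25}{-1279}\right)^{2} = \left(\left(-11 + \left(-36\right)^{2} - -72\right) - \frac{25}{-1279}\right)^{2} = \left(\left(-11 + 1296 + 72\right) - - \frac{25}{1279}\right)^{2} = \left(1357 + \frac{25}{1279}\right)^{2} = \left(\frac{1735628}{1279}\right)^{2} = \frac{3012404554384}{1635841}$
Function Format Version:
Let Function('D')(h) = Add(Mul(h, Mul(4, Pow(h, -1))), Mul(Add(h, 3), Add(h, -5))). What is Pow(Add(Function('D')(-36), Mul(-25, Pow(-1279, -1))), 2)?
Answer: Rational(3012404554384, 1635841) ≈ 1.8415e+6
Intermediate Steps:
Function('D')(h) = Add(4, Mul(Add(-5, h), Add(3, h))) (Function('D')(h) = Add(4, Mul(Add(3, h), Add(-5, h))) = Add(4, Mul(Add(-5, h), Add(3, h))))
Pow(Add(Function('D')(-36), Mul(-25, Pow(-1279, -1))), 2) = Pow(Add(Add(-11, Pow(-36, 2), Mul(-2, -36)), Mul(-25, Pow(-1279, -1))), 2) = Pow(Add(Add(-11, 1296, 72), Mul(-25, Rational(-1, 1279))), 2) = Pow(Add(1357, Rational(25, 1279)), 2) = Pow(Rational(1735628, 1279), 2) = Rational(3012404554384, 1635841)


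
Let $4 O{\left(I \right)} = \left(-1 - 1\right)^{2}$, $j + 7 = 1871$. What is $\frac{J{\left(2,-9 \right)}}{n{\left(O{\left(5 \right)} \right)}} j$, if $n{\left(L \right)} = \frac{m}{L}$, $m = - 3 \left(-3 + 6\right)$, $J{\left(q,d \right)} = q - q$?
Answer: $0$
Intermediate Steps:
$J{\left(q,d \right)} = 0$
$m = -9$ ($m = \left(-3\right) 3 = -9$)
$j = 1864$ ($j = -7 + 1871 = 1864$)
$O{\left(I \right)} = 1$ ($O{\left(I \right)} = \frac{\left(-1 - 1\right)^{2}}{4} = \frac{\left(-2\right)^{2}}{4} = \frac{1}{4} \cdot 4 = 1$)
$n{\left(L \right)} = - \frac{9}{L}$
$\frac{J{\left(2,-9 \right)}}{n{\left(O{\left(5 \right)} \right)}} j = \frac{0}{\left(-9\right) 1^{-1}} \cdot 1864 = \frac{0}{\left(-9\right) 1} \cdot 1864 = \frac{0}{-9} \cdot 1864 = 0 \left(- \frac{1}{9}\right) 1864 = 0 \cdot 1864 = 0$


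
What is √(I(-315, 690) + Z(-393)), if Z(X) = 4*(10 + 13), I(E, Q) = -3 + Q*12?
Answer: √8369 ≈ 91.482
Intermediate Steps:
I(E, Q) = -3 + 12*Q
Z(X) = 92 (Z(X) = 4*23 = 92)
√(I(-315, 690) + Z(-393)) = √((-3 + 12*690) + 92) = √((-3 + 8280) + 92) = √(8277 + 92) = √8369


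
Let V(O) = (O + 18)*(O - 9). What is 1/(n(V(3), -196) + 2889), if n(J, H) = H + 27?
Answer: 1/2720 ≈ 0.00036765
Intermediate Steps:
V(O) = (-9 + O)*(18 + O) (V(O) = (18 + O)*(-9 + O) = (-9 + O)*(18 + O))
n(J, H) = 27 + H
1/(n(V(3), -196) + 2889) = 1/((27 - 196) + 2889) = 1/(-169 + 2889) = 1/2720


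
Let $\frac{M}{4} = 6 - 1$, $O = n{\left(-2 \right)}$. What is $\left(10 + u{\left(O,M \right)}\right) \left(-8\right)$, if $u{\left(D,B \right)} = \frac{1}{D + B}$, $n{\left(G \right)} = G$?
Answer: $- \frac{724}{9} \approx -80.444$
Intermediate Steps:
$O = -2$
$M = 20$ ($M = 4 \left(6 - 1\right) = 4 \cdot 5 = 20$)
$u{\left(D,B \right)} = \frac{1}{B + D}$
$\left(10 + u{\left(O,M \right)}\right) \left(-8\right) = \left(10 + \frac{1}{20 - 2}\right) \left(-8\right) = \left(10 + \frac{1}{18}\right) \left(-8\right) = \frac{181}{18} \left(-8\right) = - \frac{724}{9}$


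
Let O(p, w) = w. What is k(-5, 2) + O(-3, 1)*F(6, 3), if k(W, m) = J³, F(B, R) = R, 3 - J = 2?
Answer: 4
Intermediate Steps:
J = 1 (J = 3 - 1*2 = 3 - 2 = 1)
k(W, m) = 1 (k(W, m) = 1³ = 1)
k(-5, 2) + O(-3, 1)*F(6, 3) = 1 + 1*3 = 1 + 3 = 4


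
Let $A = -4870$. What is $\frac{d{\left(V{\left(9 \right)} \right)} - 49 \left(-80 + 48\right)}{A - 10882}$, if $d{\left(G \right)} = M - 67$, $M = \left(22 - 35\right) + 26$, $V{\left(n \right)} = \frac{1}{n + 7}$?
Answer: $- \frac{757}{7876} \approx -0.096115$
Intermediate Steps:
$V{\left(n \right)} = \frac{1}{7 + n}$
$M = 13$ ($M = -13 + 26 = 13$)
$d{\left(G \right)} = -54$ ($d{\left(G \right)} = 13 - 67 = -54$)
$\frac{d{\left(V{\left(9 \right)} \right)} - 49 \left(-80 + 48\right)}{A - 10882} = \frac{-54 - 49 \left(-80 + 48\right)}{-4870 - 10882} = \frac{-54 - -1568}{-15752} = \left(-54 + 1568\right) \left(- \frac{1}{15752}\right) = 1514 \left(- \frac{1}{15752}\right) = - \frac{757}{7876}$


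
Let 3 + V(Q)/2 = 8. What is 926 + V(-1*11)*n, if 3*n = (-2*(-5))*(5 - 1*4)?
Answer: 2878/3 ≈ 959.33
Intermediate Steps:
n = 10/3 (n = ((-2*(-5))*(5 - 1*4))/3 = (10*(5 - 4))/3 = (10*1)/3 = (1/3)*10 = 10/3 ≈ 3.3333)
V(Q) = 10 (V(Q) = -6 + 2*8 = -6 + 16 = 10)
926 + V(-1*11)*n = 926 + 10*(10/3) = 926 + 100/3 = 2878/3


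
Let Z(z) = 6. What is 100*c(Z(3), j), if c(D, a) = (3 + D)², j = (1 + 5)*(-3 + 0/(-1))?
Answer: 8100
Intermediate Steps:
j = -18 (j = 6*(-3 + 0*(-1)) = 6*(-3 + 0) = 6*(-3) = -18)
100*c(Z(3), j) = 100*(3 + 6)² = 100*9² = 100*81 = 8100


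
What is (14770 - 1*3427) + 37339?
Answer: 48682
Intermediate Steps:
(14770 - 1*3427) + 37339 = (14770 - 3427) + 37339 = 11343 + 37339 = 48682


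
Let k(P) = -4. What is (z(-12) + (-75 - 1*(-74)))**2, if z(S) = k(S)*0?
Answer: 1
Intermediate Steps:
z(S) = 0 (z(S) = -4*0 = 0)
(z(-12) + (-75 - 1*(-74)))**2 = (0 + (-75 - 1*(-74)))**2 = (0 + (-75 + 74))**2 = (0 - 1)**2 = (-1)**2 = 1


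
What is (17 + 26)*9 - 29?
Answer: 358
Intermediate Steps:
(17 + 26)*9 - 29 = 43*9 - 29 = 387 - 29 = 358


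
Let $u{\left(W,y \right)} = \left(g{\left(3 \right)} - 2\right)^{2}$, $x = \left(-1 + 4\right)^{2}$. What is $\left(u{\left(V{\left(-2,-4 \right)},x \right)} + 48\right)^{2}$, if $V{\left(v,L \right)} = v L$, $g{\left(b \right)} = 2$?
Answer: $2304$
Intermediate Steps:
$x = 9$ ($x = 3^{2} = 9$)
$V{\left(v,L \right)} = L v$
$u{\left(W,y \right)} = 0$ ($u{\left(W,y \right)} = \left(2 - 2\right)^{2} = 0^{2} = 0$)
$\left(u{\left(V{\left(-2,-4 \right)},x \right)} + 48\right)^{2} = \left(0 + 48\right)^{2} = 48^{2} = 2304$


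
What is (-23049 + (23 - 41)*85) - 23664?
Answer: -48243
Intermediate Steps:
(-23049 + (23 - 41)*85) - 23664 = (-23049 - 18*85) - 23664 = (-23049 - 1530) - 23664 = -24579 - 23664 = -48243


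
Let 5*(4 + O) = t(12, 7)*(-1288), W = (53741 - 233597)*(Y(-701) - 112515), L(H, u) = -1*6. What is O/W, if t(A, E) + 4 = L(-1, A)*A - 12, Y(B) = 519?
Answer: 28331/25178940720 ≈ 1.1252e-6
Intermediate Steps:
L(H, u) = -6
t(A, E) = -16 - 6*A (t(A, E) = -4 + (-6*A - 12) = -4 + (-12 - 6*A) = -16 - 6*A)
W = 20143152576 (W = (53741 - 233597)*(519 - 112515) = -179856*(-111996) = 20143152576)
O = 113324/5 (O = -4 + ((-16 - 6*12)*(-1288))/5 = -4 + ((-16 - 72)*(-1288))/5 = -4 + (-88*(-1288))/5 = -4 + (⅕)*113344 = -4 + 113344/5 = 113324/5 ≈ 22665.)
O/W = (113324/5)/20143152576 = (113324/5)*(1/20143152576) = 28331/25178940720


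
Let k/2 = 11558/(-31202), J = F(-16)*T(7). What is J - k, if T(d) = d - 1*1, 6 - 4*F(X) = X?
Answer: 526391/15601 ≈ 33.741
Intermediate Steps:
F(X) = 3/2 - X/4
T(d) = -1 + d (T(d) = d - 1 = -1 + d)
J = 33 (J = (3/2 - ¼*(-16))*(-1 + 7) = (3/2 + 4)*6 = (11/2)*6 = 33)
k = -11558/15601 (k = 2*(11558/(-31202)) = 2*(11558*(-1/31202)) = 2*(-5779/15601) = -11558/15601 ≈ -0.74085)
J - k = 33 - 1*(-11558/15601) = 33 + 11558/15601 = 526391/15601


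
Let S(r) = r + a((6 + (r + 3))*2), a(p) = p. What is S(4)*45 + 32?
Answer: 1382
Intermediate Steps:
S(r) = 18 + 3*r (S(r) = r + (6 + (r + 3))*2 = r + (6 + (3 + r))*2 = r + (9 + r)*2 = r + (18 + 2*r) = 18 + 3*r)
S(4)*45 + 32 = (18 + 3*4)*45 + 32 = (18 + 12)*45 + 32 = 30*45 + 32 = 1350 + 32 = 1382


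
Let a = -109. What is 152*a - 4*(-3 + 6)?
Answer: -16580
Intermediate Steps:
152*a - 4*(-3 + 6) = 152*(-109) - 4*(-3 + 6) = -16568 - 4*3 = -16568 - 12 = -16580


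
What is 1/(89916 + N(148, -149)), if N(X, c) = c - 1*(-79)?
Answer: 1/89846 ≈ 1.1130e-5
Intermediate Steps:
N(X, c) = 79 + c (N(X, c) = c + 79 = 79 + c)
1/(89916 + N(148, -149)) = 1/(89916 + (79 - 149)) = 1/(89916 - 70) = 1/89846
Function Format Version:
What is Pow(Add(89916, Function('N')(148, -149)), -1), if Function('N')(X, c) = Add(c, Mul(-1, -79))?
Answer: Rational(1, 89846) ≈ 1.1130e-5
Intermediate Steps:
Function('N')(X, c) = Add(79, c) (Function('N')(X, c) = Add(c, 79) = Add(79, c))
Pow(Add(89916, Function('N')(148, -149)), -1) = Pow(Add(89916, Add(79, -149)), -1) = Pow(Add(89916, -70), -1) = Pow(89846, -1) = Rational(1, 89846)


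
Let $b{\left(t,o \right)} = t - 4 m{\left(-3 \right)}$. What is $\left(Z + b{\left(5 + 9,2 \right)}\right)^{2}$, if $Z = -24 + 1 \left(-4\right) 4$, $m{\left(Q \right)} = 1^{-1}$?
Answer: $900$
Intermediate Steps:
$m{\left(Q \right)} = 1$
$Z = -40$ ($Z = -24 - 16 = -40$)
$b{\left(t,o \right)} = -4 + t$ ($b{\left(t,o \right)} = t - 4 = -4 + t$)
$\left(Z + b{\left(5 + 9,2 \right)}\right)^{2} = \left(-40 + \left(-4 + \left(5 + 9\right)\right)\right)^{2} = \left(-40 + \left(-4 + 14\right)\right)^{2} = \left(-40 + 10\right)^{2} = \left(-30\right)^{2} = 900$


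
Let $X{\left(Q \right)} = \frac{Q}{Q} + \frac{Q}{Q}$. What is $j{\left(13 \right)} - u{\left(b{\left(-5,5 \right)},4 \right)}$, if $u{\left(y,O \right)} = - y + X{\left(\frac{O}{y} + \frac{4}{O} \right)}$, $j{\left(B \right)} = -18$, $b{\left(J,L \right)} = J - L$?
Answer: $-30$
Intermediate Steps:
$X{\left(Q \right)} = 2$ ($X{\left(Q \right)} = 1 + 1 = 2$)
$u{\left(y,O \right)} = 2 - y$ ($u{\left(y,O \right)} = - y + 2 = 2 - y$)
$j{\left(13 \right)} - u{\left(b{\left(-5,5 \right)},4 \right)} = -18 - \left(2 - \left(-5 - 5\right)\right) = -18 - \left(2 - -10\right) = -18 - \left(2 + 10\right) = -18 - 12 = -30$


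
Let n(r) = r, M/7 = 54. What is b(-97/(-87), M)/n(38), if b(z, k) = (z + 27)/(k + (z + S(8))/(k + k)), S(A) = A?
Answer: 924588/472389571 ≈ 0.0019573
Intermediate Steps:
M = 378 (M = 7*54 = 378)
b(z, k) = (27 + z)/(k + (8 + z)/(2*k)) (b(z, k) = (z + 27)/(k + (z + 8)/(k + k)) = (27 + z)/(k + (8 + z)/((2*k))) = (27 + z)/(k + (8 + z)*(1/(2*k))) = (27 + z)/(k + (8 + z)/(2*k)))
b(-97/(-87), M)/n(38) = (2*378*(27 - 97/(-87))/(8 - 97/(-87) + 2*378²))/38 = (2*378*(27 - 97*(-1/87))/(8 - 97*(-1/87) + 2*142884))*(1/38) = (2*378*(27 + 97/87)/(8 + 97/87 + 285768))*(1/38) = (2*378*(2446/87)/(24862609/87))*(1/38) = (2*378*(87/24862609)*(2446/87))*(1/38) = (1849176/24862609)*(1/38) = 924588/472389571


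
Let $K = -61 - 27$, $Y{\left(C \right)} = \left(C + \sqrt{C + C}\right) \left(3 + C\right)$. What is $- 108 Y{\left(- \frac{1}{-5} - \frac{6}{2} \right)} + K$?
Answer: $- \frac{688}{25} - \frac{216 i \sqrt{35}}{25} \approx -27.52 - 51.115 i$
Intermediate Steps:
$Y{\left(C \right)} = \left(3 + C\right) \left(C + \sqrt{2} \sqrt{C}\right)$ ($Y{\left(C \right)} = \left(C + \sqrt{2 C}\right) \left(3 + C\right) = \left(C + \sqrt{2} \sqrt{C}\right) \left(3 + C\right) = \left(3 + C\right) \left(C + \sqrt{2} \sqrt{C}\right)$)
$K = -88$
$- 108 Y{\left(- \frac{1}{-5} - \frac{6}{2} \right)} + K = - 108 \left(\left(- \frac{1}{-5} - \frac{6}{2}\right)^{2} + 3 \left(- \frac{1}{-5} - \frac{6}{2}\right) + \sqrt{2} \left(- \frac{1}{-5} - \frac{6}{2}\right)^{\frac{3}{2}} + 3 \sqrt{2} \sqrt{- \frac{1}{-5} - \frac{6}{2}}\right) - 88 = - 108 \left(\left(\left(-1\right) \left(- \frac{1}{5}\right) - 3\right)^{2} + 3 \left(\left(-1\right) \left(- \frac{1}{5}\right) - 3\right) + \sqrt{2} \left(\left(-1\right) \left(- \frac{1}{5}\right) - 3\right)^{\frac{3}{2}} + 3 \sqrt{2} \sqrt{\left(-1\right) \left(- \frac{1}{5}\right) - 3}\right) - 88 = - 108 \left(\left(\frac{1}{5} - 3\right)^{2} + 3 \left(\frac{1}{5} - 3\right) + \sqrt{2} \left(\frac{1}{5} - 3\right)^{\frac{3}{2}} + 3 \sqrt{2} \sqrt{\frac{1}{5} - 3}\right) - 88 = - 108 \left(\left(- \frac{14}{5}\right)^{2} + 3 \left(- \frac{14}{5}\right) + \sqrt{2} \left(- \frac{14}{5}\right)^{\frac{3}{2}} + 3 \sqrt{2} \sqrt{- \frac{14}{5}}\right) - 88 = - 108 \left(\frac{196}{25} - \frac{42}{5} + \sqrt{2} \left(- \frac{14 i \sqrt{70}}{25}\right) + 3 \sqrt{2} \frac{i \sqrt{70}}{5}\right) - 88 = - 108 \left(\frac{196}{25} - \frac{42}{5} - \frac{28 i \sqrt{35}}{25} + \frac{6 i \sqrt{35}}{5}\right) - 88 = - 108 \left(- \frac{14}{25} + \frac{2 i \sqrt{35}}{25}\right) - 88 = \left(\frac{1512}{25} - \frac{216 i \sqrt{35}}{25}\right) - 88 = - \frac{688}{25} - \frac{216 i \sqrt{35}}{25}$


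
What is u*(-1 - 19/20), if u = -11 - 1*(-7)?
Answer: 39/5 ≈ 7.8000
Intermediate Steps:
u = -4 (u = -11 + 7 = -4)
u*(-1 - 19/20) = -4*(-1 - 19/20) = -4*(-39/20) = 39/5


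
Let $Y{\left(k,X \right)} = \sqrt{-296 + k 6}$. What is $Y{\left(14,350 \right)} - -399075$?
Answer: $399075 + 2 i \sqrt{53} \approx 3.9908 \cdot 10^{5} + 14.56 i$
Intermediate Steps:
$Y{\left(k,X \right)} = \sqrt{-296 + 6 k}$
$Y{\left(14,350 \right)} - -399075 = \sqrt{-296 + 6 \cdot 14} - -399075 = \sqrt{-296 + 84} + 399075 = \sqrt{-212} + 399075 = 2 i \sqrt{53} + 399075 = 399075 + 2 i \sqrt{53}$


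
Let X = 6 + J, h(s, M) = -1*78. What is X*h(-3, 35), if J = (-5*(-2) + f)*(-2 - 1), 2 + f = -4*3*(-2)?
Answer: 7020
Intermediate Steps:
h(s, M) = -78
f = 22 (f = -2 - 4*3*(-2) = -2 - 12*(-2) = -2 + 24 = 22)
J = -96 (J = (-5*(-2) + 22)*(-2 - 1) = (10 + 22)*(-3) = 32*(-3) = -96)
X = -90 (X = 6 - 96 = -90)
X*h(-3, 35) = -90*(-78) = 7020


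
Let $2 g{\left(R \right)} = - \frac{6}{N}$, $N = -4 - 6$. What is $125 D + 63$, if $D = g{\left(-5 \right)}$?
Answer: $\frac{201}{2} \approx 100.5$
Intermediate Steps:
$N = -10$
$g{\left(R \right)} = \frac{3}{10}$ ($g{\left(R \right)} = \frac{\left(-6\right) \frac{1}{-10}}{2} = \frac{\left(-6\right) \left(- \frac{1}{10}\right)}{2} = \frac{1}{2} \cdot \frac{3}{5} = \frac{3}{10}$)
$D = \frac{3}{10} \approx 0.3$
$125 D + 63 = 125 \cdot \frac{3}{10} + 63 = \frac{75}{2} + 63 = \frac{201}{2}$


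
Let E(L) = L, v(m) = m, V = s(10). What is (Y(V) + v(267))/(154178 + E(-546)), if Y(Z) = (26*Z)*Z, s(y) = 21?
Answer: 11733/153632 ≈ 0.076371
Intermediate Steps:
V = 21
Y(Z) = 26*Z²
(Y(V) + v(267))/(154178 + E(-546)) = (26*21² + 267)/(154178 - 546) = (26*441 + 267)/153632 = (11466 + 267)*(1/153632) = 11733*(1/153632) = 11733/153632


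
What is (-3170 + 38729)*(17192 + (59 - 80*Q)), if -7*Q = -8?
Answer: 4271240403/7 ≈ 6.1018e+8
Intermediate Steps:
Q = 8/7 (Q = -⅐*(-8) = 8/7 ≈ 1.1429)
(-3170 + 38729)*(17192 + (59 - 80*Q)) = (-3170 + 38729)*(17192 + (59 - 80*8/7)) = 35559*(17192 + (59 - 640/7)) = 35559*(17192 - 227/7) = 35559*(120117/7) = 4271240403/7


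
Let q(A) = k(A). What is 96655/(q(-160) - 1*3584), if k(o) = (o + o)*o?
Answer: 96655/47616 ≈ 2.0299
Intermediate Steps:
k(o) = 2*o² (k(o) = (2*o)*o = 2*o²)
q(A) = 2*A²
96655/(q(-160) - 1*3584) = 96655/(2*(-160)² - 1*3584) = 96655/(2*25600 - 3584) = 96655/(51200 - 3584) = 96655/47616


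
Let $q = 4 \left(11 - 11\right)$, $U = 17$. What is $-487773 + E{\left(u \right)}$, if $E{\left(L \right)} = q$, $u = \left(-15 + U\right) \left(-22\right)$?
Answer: $-487773$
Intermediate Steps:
$u = -44$ ($u = \left(-15 + 17\right) \left(-22\right) = 2 \left(-22\right) = -44$)
$q = 0$ ($q = 4 \cdot 0 = 0$)
$E{\left(L \right)} = 0$
$-487773 + E{\left(u \right)} = -487773 + 0 = -487773$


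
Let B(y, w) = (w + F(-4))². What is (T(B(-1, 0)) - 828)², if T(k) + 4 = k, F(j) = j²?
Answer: 331776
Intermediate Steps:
B(y, w) = (16 + w)² (B(y, w) = (w + (-4)²)² = (w + 16)² = (16 + w)²)
T(k) = -4 + k
(T(B(-1, 0)) - 828)² = ((-4 + (16 + 0)²) - 828)² = ((-4 + 16²) - 828)² = ((-4 + 256) - 828)² = (252 - 828)² = (-576)² = 331776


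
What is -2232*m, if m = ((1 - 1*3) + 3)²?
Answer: -2232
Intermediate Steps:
m = 1 (m = ((1 - 3) + 3)² = (-2 + 3)² = 1² = 1)
-2232*m = -2232*1 = -2232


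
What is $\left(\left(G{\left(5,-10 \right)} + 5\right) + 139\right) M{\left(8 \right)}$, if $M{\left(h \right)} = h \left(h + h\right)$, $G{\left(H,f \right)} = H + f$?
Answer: $17792$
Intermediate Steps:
$M{\left(h \right)} = 2 h^{2}$ ($M{\left(h \right)} = h 2 h = 2 h^{2}$)
$\left(\left(G{\left(5,-10 \right)} + 5\right) + 139\right) M{\left(8 \right)} = \left(\left(\left(5 - 10\right) + 5\right) + 139\right) 2 \cdot 8^{2} = \left(\left(-5 + 5\right) + 139\right) 2 \cdot 64 = \left(0 + 139\right) 128 = 139 \cdot 128 = 17792$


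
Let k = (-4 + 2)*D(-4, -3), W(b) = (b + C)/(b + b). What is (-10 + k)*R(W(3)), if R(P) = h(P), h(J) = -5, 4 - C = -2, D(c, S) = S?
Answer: 20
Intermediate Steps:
C = 6 (C = 4 - 1*(-2) = 4 + 2 = 6)
W(b) = (6 + b)/(2*b) (W(b) = (b + 6)/(b + b) = (6 + b)/((2*b)) = (6 + b)*(1/(2*b)) = (6 + b)/(2*b))
R(P) = -5
k = 6 (k = (-4 + 2)*(-3) = -2*(-3) = 6)
(-10 + k)*R(W(3)) = (-10 + 6)*(-5) = -4*(-5) = 20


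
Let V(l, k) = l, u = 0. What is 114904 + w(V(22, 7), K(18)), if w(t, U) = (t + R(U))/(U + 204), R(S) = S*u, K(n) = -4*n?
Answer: 689425/6 ≈ 1.1490e+5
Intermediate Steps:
R(S) = 0 (R(S) = S*0 = 0)
w(t, U) = t/(204 + U) (w(t, U) = (t + 0)/(U + 204) = t/(204 + U))
114904 + w(V(22, 7), K(18)) = 114904 + 22/(204 - 4*18) = 114904 + 22/(204 - 72) = 114904 + 22/132 = 114904 + 22*(1/132) = 114904 + ⅙ = 689425/6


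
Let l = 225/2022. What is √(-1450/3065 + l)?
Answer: I*√61761521570/413162 ≈ 0.6015*I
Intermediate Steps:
l = 75/674 (l = 225*(1/2022) = 75/674 ≈ 0.11128)
√(-1450/3065 + l) = √(-1450/3065 + 75/674) = √(-1450*1/3065 + 75/674) = √(-290/613 + 75/674) = √(-149485/413162) = I*√61761521570/413162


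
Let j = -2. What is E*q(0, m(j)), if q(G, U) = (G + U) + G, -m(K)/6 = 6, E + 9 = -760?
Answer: 27684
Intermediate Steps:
E = -769 (E = -9 - 760 = -769)
m(K) = -36 (m(K) = -6*6 = -36)
q(G, U) = U + 2*G
E*q(0, m(j)) = -769*(-36 + 2*0) = -769*(-36 + 0) = -769*(-36) = 27684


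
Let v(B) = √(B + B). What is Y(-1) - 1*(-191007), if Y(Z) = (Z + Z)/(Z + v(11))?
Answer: 4011145/21 - 2*√22/21 ≈ 1.9101e+5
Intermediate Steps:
v(B) = √2*√B (v(B) = √(2*B) = √2*√B)
Y(Z) = 2*Z/(Z + √22) (Y(Z) = (Z + Z)/(Z + √2*√11) = (2*Z)/(Z + √22) = 2*Z/(Z + √22))
Y(-1) - 1*(-191007) = 2*(-1)/(-1 + √22) - 1*(-191007) = -2/(-1 + √22) + 191007 = 191007 - 2/(-1 + √22)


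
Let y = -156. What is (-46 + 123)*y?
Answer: -12012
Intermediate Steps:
(-46 + 123)*y = (-46 + 123)*(-156) = 77*(-156) = -12012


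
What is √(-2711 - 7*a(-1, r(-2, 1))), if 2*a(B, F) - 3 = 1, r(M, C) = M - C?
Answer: 5*I*√109 ≈ 52.202*I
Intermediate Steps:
a(B, F) = 2 (a(B, F) = 3/2 + (½)*1 = 3/2 + ½ = 2)
√(-2711 - 7*a(-1, r(-2, 1))) = √(-2711 - 7*2) = √(-2711 - 14) = √(-2725) = 5*I*√109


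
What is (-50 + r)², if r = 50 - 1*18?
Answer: 324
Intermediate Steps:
r = 32 (r = 50 - 18 = 32)
(-50 + r)² = (-50 + 32)² = (-18)² = 324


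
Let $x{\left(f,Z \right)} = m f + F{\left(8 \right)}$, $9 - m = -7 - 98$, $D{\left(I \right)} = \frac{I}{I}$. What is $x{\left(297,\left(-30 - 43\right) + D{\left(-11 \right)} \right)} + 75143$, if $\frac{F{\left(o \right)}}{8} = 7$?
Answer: $109057$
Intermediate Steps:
$F{\left(o \right)} = 56$ ($F{\left(o \right)} = 8 \cdot 7 = 56$)
$D{\left(I \right)} = 1$
$m = 114$ ($m = 9 - \left(-7 - 98\right) = 9 - -105 = 9 + 105 = 114$)
$x{\left(f,Z \right)} = 56 + 114 f$ ($x{\left(f,Z \right)} = 114 f + 56 = 56 + 114 f$)
$x{\left(297,\left(-30 - 43\right) + D{\left(-11 \right)} \right)} + 75143 = \left(56 + 114 \cdot 297\right) + 75143 = \left(56 + 33858\right) + 75143 = 33914 + 75143 = 109057$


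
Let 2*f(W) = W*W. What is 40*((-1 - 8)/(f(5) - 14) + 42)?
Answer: 1920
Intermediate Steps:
f(W) = W**2/2 (f(W) = (W*W)/2 = W**2/2)
40*((-1 - 8)/(f(5) - 14) + 42) = 40*((-1 - 8)/((1/2)*5**2 - 14) + 42) = 40*(-9/((1/2)*25 - 14) + 42) = 40*(-9/(25/2 - 14) + 42) = 40*(-9/(-3/2) + 42) = 40*(-9*(-2/3) + 42) = 40*(6 + 42) = 40*48 = 1920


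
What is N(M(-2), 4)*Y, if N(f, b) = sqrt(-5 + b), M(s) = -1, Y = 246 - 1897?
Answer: -1651*I ≈ -1651.0*I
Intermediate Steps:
Y = -1651
N(M(-2), 4)*Y = sqrt(-5 + 4)*(-1651) = sqrt(-1)*(-1651) = I*(-1651) = -1651*I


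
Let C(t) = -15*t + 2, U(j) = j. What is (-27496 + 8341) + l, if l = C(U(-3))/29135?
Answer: -558080878/29135 ≈ -19155.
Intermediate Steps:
C(t) = 2 - 15*t
l = 47/29135 (l = (2 - 15*(-3))/29135 = (2 + 45)*(1/29135) = 47*(1/29135) = 47/29135 ≈ 0.0016132)
(-27496 + 8341) + l = (-27496 + 8341) + 47/29135 = -19155 + 47/29135 = -558080878/29135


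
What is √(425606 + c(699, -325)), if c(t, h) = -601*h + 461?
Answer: 4*√38837 ≈ 788.28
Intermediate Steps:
c(t, h) = 461 - 601*h
√(425606 + c(699, -325)) = √(425606 + (461 - 601*(-325))) = √(425606 + (461 + 195325)) = √(425606 + 195786) = √621392 = 4*√38837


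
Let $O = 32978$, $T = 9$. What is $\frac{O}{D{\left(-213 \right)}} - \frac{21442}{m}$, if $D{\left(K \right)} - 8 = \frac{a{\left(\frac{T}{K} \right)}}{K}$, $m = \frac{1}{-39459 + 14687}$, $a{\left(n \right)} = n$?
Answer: $\frac{21421367244794}{40329} \approx 5.3117 \cdot 10^{8}$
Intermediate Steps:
$m = - \frac{1}{24772}$ ($m = \frac{1}{-24772} = - \frac{1}{24772} \approx -4.0368 \cdot 10^{-5}$)
$D{\left(K \right)} = 8 + \frac{9}{K^{2}}$ ($D{\left(K \right)} = 8 + \frac{9 \frac{1}{K}}{K} = 8 + \frac{9}{K^{2}}$)
$\frac{O}{D{\left(-213 \right)}} - \frac{21442}{m} = \frac{32978}{8 + \frac{9}{45369}} - \frac{21442}{- \frac{1}{24772}} = \frac{32978}{8 + 9 \cdot \frac{1}{45369}} - -531161224 = \frac{32978}{8 + \frac{1}{5041}} + 531161224 = \frac{32978}{\frac{40329}{5041}} + 531161224 = 32978 \cdot \frac{5041}{40329} + 531161224 = \frac{166242098}{40329} + 531161224 = \frac{21421367244794}{40329}$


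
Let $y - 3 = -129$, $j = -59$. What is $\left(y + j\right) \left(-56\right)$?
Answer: $10360$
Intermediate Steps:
$y = -126$ ($y = 3 - 129 = -126$)
$\left(y + j\right) \left(-56\right) = \left(-126 - 59\right) \left(-56\right) = \left(-185\right) \left(-56\right) = 10360$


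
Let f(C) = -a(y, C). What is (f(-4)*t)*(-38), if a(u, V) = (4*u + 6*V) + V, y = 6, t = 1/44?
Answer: -38/11 ≈ -3.4545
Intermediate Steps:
t = 1/44 ≈ 0.022727
a(u, V) = 4*u + 7*V
f(C) = -24 - 7*C (f(C) = -(4*6 + 7*C) = -(24 + 7*C) = -24 - 7*C)
(f(-4)*t)*(-38) = ((-24 - 7*(-4))*(1/44))*(-38) = ((-24 + 28)*(1/44))*(-38) = (4*(1/44))*(-38) = (1/11)*(-38) = -38/11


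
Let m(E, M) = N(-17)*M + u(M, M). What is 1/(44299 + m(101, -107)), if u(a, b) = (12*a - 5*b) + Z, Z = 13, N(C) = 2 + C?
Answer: 1/45168 ≈ 2.2140e-5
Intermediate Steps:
u(a, b) = 13 - 5*b + 12*a (u(a, b) = (12*a - 5*b) + 13 = (-5*b + 12*a) + 13 = 13 - 5*b + 12*a)
m(E, M) = 13 - 8*M (m(E, M) = (2 - 17)*M + (13 - 5*M + 12*M) = -15*M + (13 + 7*M) = 13 - 8*M)
1/(44299 + m(101, -107)) = 1/(44299 + (13 - 8*(-107))) = 1/(44299 + (13 + 856)) = 1/(44299 + 869) = 1/45168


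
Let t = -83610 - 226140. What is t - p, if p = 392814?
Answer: -702564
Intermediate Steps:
t = -309750
t - p = -309750 - 1*392814 = -309750 - 392814 = -702564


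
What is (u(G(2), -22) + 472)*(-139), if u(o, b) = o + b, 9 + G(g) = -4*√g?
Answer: -61299 + 556*√2 ≈ -60513.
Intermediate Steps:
G(g) = -9 - 4*√g
u(o, b) = b + o
(u(G(2), -22) + 472)*(-139) = ((-22 + (-9 - 4*√2)) + 472)*(-139) = ((-31 - 4*√2) + 472)*(-139) = (441 - 4*√2)*(-139) = -61299 + 556*√2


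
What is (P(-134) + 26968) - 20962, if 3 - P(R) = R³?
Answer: 2412113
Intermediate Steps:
P(R) = 3 - R³
(P(-134) + 26968) - 20962 = ((3 - 1*(-134)³) + 26968) - 20962 = ((3 - 1*(-2406104)) + 26968) - 20962 = ((3 + 2406104) + 26968) - 20962 = (2406107 + 26968) - 20962 = 2433075 - 20962 = 2412113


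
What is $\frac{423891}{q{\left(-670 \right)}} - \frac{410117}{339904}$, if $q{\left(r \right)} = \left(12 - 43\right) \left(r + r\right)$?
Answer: $\frac{31761496571}{3529903040} \approx 8.9978$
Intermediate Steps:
$q{\left(r \right)} = - 62 r$ ($q{\left(r \right)} = - 31 \cdot 2 r = - 62 r$)
$\frac{423891}{q{\left(-670 \right)}} - \frac{410117}{339904} = \frac{423891}{\left(-62\right) \left(-670\right)} - \frac{410117}{339904} = \frac{423891}{41540} - \frac{410117}{339904} = \frac{31761496571}{3529903040}$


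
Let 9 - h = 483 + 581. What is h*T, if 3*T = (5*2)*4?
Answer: -42200/3 ≈ -14067.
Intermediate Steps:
T = 40/3 (T = ((5*2)*4)/3 = (10*4)/3 = (⅓)*40 = 40/3 ≈ 13.333)
h = -1055 (h = 9 - (483 + 581) = 9 - 1*1064 = 9 - 1064 = -1055)
h*T = -1055*40/3 = -42200/3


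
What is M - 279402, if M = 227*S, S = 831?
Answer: -90765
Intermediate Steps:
M = 188637 (M = 227*831 = 188637)
M - 279402 = 188637 - 279402 = -90765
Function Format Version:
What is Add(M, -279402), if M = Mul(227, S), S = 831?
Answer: -90765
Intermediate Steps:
M = 188637 (M = Mul(227, 831) = 188637)
Add(M, -279402) = Add(188637, -279402) = -90765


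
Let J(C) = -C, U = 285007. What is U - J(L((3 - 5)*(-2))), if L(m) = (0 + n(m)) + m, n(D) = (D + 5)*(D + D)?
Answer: 285083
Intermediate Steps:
n(D) = 2*D*(5 + D) (n(D) = (5 + D)*(2*D) = 2*D*(5 + D))
L(m) = m + 2*m*(5 + m) (L(m) = (0 + 2*m*(5 + m)) + m = 2*m*(5 + m) + m = m + 2*m*(5 + m))
U - J(L((3 - 5)*(-2))) = 285007 - (-1)*((3 - 5)*(-2))*(11 + 2*((3 - 5)*(-2))) = 285007 - (-1)*(-2*(-2))*(11 + 2*(-2*(-2))) = 285007 - (-1)*4*(11 + 2*4) = 285007 - (-1)*4*(11 + 8) = 285007 - (-1)*4*19 = 285007 - (-1)*76 = 285007 - 1*(-76) = 285007 + 76 = 285083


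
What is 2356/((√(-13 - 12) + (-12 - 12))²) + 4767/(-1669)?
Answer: 444777197/602844469 + 565440*I/361201 ≈ 0.7378 + 1.5654*I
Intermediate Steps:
2356/((√(-13 - 12) + (-12 - 12))²) + 4767/(-1669) = 2356/((√(-25) - 24)²) + 4767*(-1/1669) = 2356/((5*I - 24)²) - 4767/1669 = 2356/((-24 + 5*I)²) - 4767/1669 = 2356/(-24 + 5*I)² - 4767/1669 = -4767/1669 + 2356/(-24 + 5*I)²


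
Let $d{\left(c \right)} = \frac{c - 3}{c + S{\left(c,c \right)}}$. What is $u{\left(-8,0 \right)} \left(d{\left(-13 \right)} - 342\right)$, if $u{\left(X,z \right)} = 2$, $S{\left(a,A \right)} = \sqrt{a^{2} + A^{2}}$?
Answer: $- \frac{8924}{13} - \frac{32 \sqrt{2}}{13} \approx -689.94$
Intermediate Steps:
$S{\left(a,A \right)} = \sqrt{A^{2} + a^{2}}$
$d{\left(c \right)} = \frac{-3 + c}{c + \sqrt{2} \sqrt{c^{2}}}$ ($d{\left(c \right)} = \frac{c - 3}{c + \sqrt{c^{2} + c^{2}}} = \frac{-3 + c}{c + \sqrt{2 c^{2}}} = \frac{-3 + c}{c + \sqrt{2} \sqrt{c^{2}}}$)
$u{\left(-8,0 \right)} \left(d{\left(-13 \right)} - 342\right) = 2 \left(\frac{-3 - 13}{-13 + \sqrt{2} \sqrt{\left(-13\right)^{2}}} - 342\right) = 2 \left(\frac{1}{-13 + \sqrt{2} \sqrt{169}} \left(-16\right) - 342\right) = 2 \left(\frac{1}{-13 + \sqrt{2} \cdot 13} \left(-16\right) - 342\right) = 2 \left(\frac{1}{-13 + 13 \sqrt{2}} \left(-16\right) - 342\right) = 2 \left(- \frac{16}{-13 + 13 \sqrt{2}} - 342\right) = 2 \left(-342 - \frac{16}{-13 + 13 \sqrt{2}}\right) = -684 - \frac{32}{-13 + 13 \sqrt{2}}$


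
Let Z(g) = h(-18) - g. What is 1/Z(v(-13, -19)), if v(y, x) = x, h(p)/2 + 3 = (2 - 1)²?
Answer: 1/15 ≈ 0.066667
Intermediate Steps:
h(p) = -4 (h(p) = -6 + 2*(2 - 1)² = -6 + 2*1² = -6 + 2*1 = -6 + 2 = -4)
Z(g) = -4 - g
1/Z(v(-13, -19)) = 1/(-4 - 1*(-19)) = 1/(-4 + 19) = 1/15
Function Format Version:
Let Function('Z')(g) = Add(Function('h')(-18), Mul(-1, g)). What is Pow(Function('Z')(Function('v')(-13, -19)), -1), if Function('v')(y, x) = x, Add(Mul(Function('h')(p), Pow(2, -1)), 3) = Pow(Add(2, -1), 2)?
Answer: Rational(1, 15) ≈ 0.066667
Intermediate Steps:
Function('h')(p) = -4 (Function('h')(p) = Add(-6, Mul(2, Pow(Add(2, -1), 2))) = Add(-6, Mul(2, Pow(1, 2))) = Add(-6, Mul(2, 1)) = Add(-6, 2) = -4)
Function('Z')(g) = Add(-4, Mul(-1, g))
Pow(Function('Z')(Function('v')(-13, -19)), -1) = Pow(Add(-4, Mul(-1, -19)), -1) = Pow(Add(-4, 19), -1) = Pow(15, -1) = Rational(1, 15)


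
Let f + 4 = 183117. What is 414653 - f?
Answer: 231540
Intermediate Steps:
f = 183113 (f = -4 + 183117 = 183113)
414653 - f = 414653 - 1*183113 = 414653 - 183113 = 231540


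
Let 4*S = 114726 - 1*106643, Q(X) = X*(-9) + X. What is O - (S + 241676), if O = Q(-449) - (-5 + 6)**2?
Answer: -960423/4 ≈ -2.4011e+5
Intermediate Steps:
Q(X) = -8*X (Q(X) = -9*X + X = -8*X)
O = 3591 (O = -8*(-449) - (-5 + 6)**2 = 3592 - 1*1**2 = 3592 - 1*1 = 3592 - 1 = 3591)
S = 8083/4 (S = (114726 - 1*106643)/4 = (114726 - 106643)/4 = (1/4)*8083 = 8083/4 ≈ 2020.8)
O - (S + 241676) = 3591 - (8083/4 + 241676) = 3591 - 1*974787/4 = 3591 - 974787/4 = -960423/4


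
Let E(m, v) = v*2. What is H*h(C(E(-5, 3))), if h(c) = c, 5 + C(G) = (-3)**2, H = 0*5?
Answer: 0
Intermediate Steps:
E(m, v) = 2*v
H = 0
C(G) = 4 (C(G) = -5 + (-3)**2 = -5 + 9 = 4)
H*h(C(E(-5, 3))) = 0*4 = 0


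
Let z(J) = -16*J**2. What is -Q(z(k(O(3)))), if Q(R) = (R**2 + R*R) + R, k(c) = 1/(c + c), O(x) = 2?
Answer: -1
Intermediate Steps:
k(c) = 1/(2*c)
Q(R) = R + 2*R**2 (Q(R) = (R**2 + R**2) + R = 2*R**2 + R = R + 2*R**2)
-Q(z(k(O(3)))) = -(-16*((1/2)/2)**2)*(1 + 2*(-16*((1/2)/2)**2)) = -(-16*((1/2)*(1/2))**2)*(1 + 2*(-16*((1/2)*(1/2))**2)) = -(-16*(1/4)**2)*(1 + 2*(-16*(1/4)**2)) = -(-16*1/16)*(1 + 2*(-16*1/16)) = -(-1)*(1 + 2*(-1)) = -(-1)*(1 - 2) = -(-1)*(-1) = -1*1 = -1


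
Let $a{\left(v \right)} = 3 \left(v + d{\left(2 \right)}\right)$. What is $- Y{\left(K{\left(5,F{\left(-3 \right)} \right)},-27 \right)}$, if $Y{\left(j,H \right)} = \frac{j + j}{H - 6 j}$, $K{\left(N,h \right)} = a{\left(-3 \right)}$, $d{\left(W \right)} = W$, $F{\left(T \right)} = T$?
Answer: $- \frac{2}{3} \approx -0.66667$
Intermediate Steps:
$a{\left(v \right)} = 6 + 3 v$ ($a{\left(v \right)} = 3 \left(v + 2\right) = 3 \left(2 + v\right) = 6 + 3 v$)
$K{\left(N,h \right)} = -3$ ($K{\left(N,h \right)} = 6 + 3 \left(-3\right) = 6 - 9 = -3$)
$Y{\left(j,H \right)} = \frac{2 j}{H - 6 j}$
$- Y{\left(K{\left(5,F{\left(-3 \right)} \right)},-27 \right)} = - \frac{2 \left(-3\right)}{-27 - -18} = - \frac{2 \left(-3\right)}{-27 + 18} = - \frac{2 \left(-3\right)}{-9} = - \frac{2 \left(-3\right) \left(-1\right)}{9} = \left(-1\right) \frac{2}{3} = - \frac{2}{3}$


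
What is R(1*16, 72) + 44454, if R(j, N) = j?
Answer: 44470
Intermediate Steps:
R(1*16, 72) + 44454 = 1*16 + 44454 = 16 + 44454 = 44470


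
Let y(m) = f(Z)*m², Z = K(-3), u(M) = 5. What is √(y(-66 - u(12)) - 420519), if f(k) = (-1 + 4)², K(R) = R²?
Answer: 5*I*√15006 ≈ 612.5*I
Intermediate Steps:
Z = 9 (Z = (-3)² = 9)
f(k) = 9 (f(k) = 3² = 9)
y(m) = 9*m²
√(y(-66 - u(12)) - 420519) = √(9*(-66 - 1*5)² - 420519) = √(9*(-66 - 5)² - 420519) = √(9*(-71)² - 420519) = √(9*5041 - 420519) = √(45369 - 420519) = √(-375150) = 5*I*√15006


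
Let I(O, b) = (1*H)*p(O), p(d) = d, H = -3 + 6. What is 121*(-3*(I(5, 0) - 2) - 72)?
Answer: -13431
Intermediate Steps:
H = 3
I(O, b) = 3*O (I(O, b) = (1*3)*O = 3*O)
121*(-3*(I(5, 0) - 2) - 72) = 121*(-3*(3*5 - 2) - 72) = 121*(-3*(15 - 2) - 72) = 121*(-3*13 - 72) = 121*(-39 - 72) = 121*(-111) = -13431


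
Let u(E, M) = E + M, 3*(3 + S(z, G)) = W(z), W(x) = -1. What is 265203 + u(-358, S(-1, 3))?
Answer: 794525/3 ≈ 2.6484e+5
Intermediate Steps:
S(z, G) = -10/3 (S(z, G) = -3 + (⅓)*(-1) = -3 - ⅓ = -10/3)
265203 + u(-358, S(-1, 3)) = 265203 + (-358 - 10/3) = 265203 - 1084/3 = 794525/3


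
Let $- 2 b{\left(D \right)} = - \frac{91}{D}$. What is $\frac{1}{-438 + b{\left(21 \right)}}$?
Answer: $- \frac{6}{2615} \approx -0.0022945$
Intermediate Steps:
$b{\left(D \right)} = \frac{91}{2 D}$ ($b{\left(D \right)} = - \frac{\left(-91\right) \frac{1}{D}}{2} = \frac{91}{2 D}$)
$\frac{1}{-438 + b{\left(21 \right)}} = \frac{1}{-438 + \frac{91}{2 \cdot 21}} = \frac{1}{-438 + \frac{91}{2} \cdot \frac{1}{21}} = \frac{1}{-438 + \frac{13}{6}} = \frac{1}{- \frac{2615}{6}} = - \frac{6}{2615}$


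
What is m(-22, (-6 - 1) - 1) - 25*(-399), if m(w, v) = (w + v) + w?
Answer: 9923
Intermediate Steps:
m(w, v) = v + 2*w (m(w, v) = (v + w) + w = v + 2*w)
m(-22, (-6 - 1) - 1) - 25*(-399) = (((-6 - 1) - 1) + 2*(-22)) - 25*(-399) = ((-7 - 1) - 44) + 9975 = (-8 - 44) + 9975 = -52 + 9975 = 9923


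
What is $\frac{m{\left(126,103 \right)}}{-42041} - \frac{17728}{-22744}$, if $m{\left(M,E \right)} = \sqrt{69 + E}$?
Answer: $\frac{2216}{2843} - \frac{2 \sqrt{43}}{42041} \approx 0.77915$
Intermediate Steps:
$\frac{m{\left(126,103 \right)}}{-42041} - \frac{17728}{-22744} = \frac{\sqrt{69 + 103}}{-42041} - \frac{17728}{-22744} = \sqrt{172} \left(- \frac{1}{42041}\right) - - \frac{2216}{2843} = 2 \sqrt{43} \left(- \frac{1}{42041}\right) + \frac{2216}{2843} = - \frac{2 \sqrt{43}}{42041} + \frac{2216}{2843} = \frac{2216}{2843} - \frac{2 \sqrt{43}}{42041}$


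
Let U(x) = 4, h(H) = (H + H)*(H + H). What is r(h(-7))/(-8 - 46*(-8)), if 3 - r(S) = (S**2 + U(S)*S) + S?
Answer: -4377/40 ≈ -109.43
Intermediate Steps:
h(H) = 4*H**2 (h(H) = (2*H)*(2*H) = 4*H**2)
r(S) = 3 - S**2 - 5*S (r(S) = 3 - ((S**2 + 4*S) + S) = 3 - (S**2 + 5*S) = 3 + (-S**2 - 5*S) = 3 - S**2 - 5*S)
r(h(-7))/(-8 - 46*(-8)) = (3 - (4*(-7)**2)**2 - 20*(-7)**2)/(-8 - 46*(-8)) = (3 - (4*49)**2 - 20*49)/(-8 + 368) = (3 - 1*196**2 - 5*196)/360 = (3 - 1*38416 - 980)*(1/360) = (3 - 38416 - 980)*(1/360) = -39393*1/360 = -4377/40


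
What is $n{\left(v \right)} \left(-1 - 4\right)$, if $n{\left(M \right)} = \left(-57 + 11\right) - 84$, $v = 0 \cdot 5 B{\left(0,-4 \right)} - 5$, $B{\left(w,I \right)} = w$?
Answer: $650$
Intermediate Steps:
$v = -5$ ($v = 0 \cdot 5 \cdot 0 - 5 = 0 \cdot 0 - 5 = 0 - 5 = -5$)
$n{\left(M \right)} = -130$ ($n{\left(M \right)} = -46 - 84 = -130$)
$n{\left(v \right)} \left(-1 - 4\right) = - 130 \left(-1 - 4\right) = \left(-130\right) \left(-5\right) = 650$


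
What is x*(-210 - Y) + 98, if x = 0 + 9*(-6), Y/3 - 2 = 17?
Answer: 14516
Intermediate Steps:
Y = 57 (Y = 6 + 3*17 = 6 + 51 = 57)
x = -54 (x = 0 - 54 = -54)
x*(-210 - Y) + 98 = -54*(-210 - 1*57) + 98 = -54*(-210 - 57) + 98 = -54*(-267) + 98 = 14418 + 98 = 14516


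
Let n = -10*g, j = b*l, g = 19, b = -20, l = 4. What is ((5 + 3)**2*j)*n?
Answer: 972800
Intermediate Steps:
j = -80 (j = -20*4 = -80)
n = -190 (n = -10*19 = -190)
((5 + 3)**2*j)*n = ((5 + 3)**2*(-80))*(-190) = (8**2*(-80))*(-190) = (64*(-80))*(-190) = -5120*(-190) = 972800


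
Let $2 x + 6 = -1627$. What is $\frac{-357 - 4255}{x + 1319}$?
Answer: $- \frac{9224}{1005} \approx -9.1781$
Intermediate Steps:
$x = - \frac{1633}{2}$ ($x = -3 + \frac{1}{2} \left(-1627\right) = -3 - \frac{1627}{2} = - \frac{1633}{2} \approx -816.5$)
$\frac{-357 - 4255}{x + 1319} = \frac{-357 - 4255}{- \frac{1633}{2} + 1319} = - \frac{4612}{\frac{1005}{2}} = \left(-4612\right) \frac{2}{1005} = - \frac{9224}{1005}$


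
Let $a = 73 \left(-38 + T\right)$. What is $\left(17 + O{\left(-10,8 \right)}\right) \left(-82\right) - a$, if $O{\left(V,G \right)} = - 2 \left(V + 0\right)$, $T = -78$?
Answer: $5434$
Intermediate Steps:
$O{\left(V,G \right)} = - 2 V$
$a = -8468$ ($a = 73 \left(-38 - 78\right) = 73 \left(-116\right) = -8468$)
$\left(17 + O{\left(-10,8 \right)}\right) \left(-82\right) - a = \left(17 - -20\right) \left(-82\right) - -8468 = \left(17 + 20\right) \left(-82\right) + 8468 = 37 \left(-82\right) + 8468 = -3034 + 8468 = 5434$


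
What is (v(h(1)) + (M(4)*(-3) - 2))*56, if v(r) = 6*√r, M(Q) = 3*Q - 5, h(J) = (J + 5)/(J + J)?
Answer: -1288 + 336*√3 ≈ -706.03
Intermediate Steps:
h(J) = (5 + J)/(2*J) (h(J) = (5 + J)/((2*J)) = (5 + J)*(1/(2*J)) = (5 + J)/(2*J))
M(Q) = -5 + 3*Q
(v(h(1)) + (M(4)*(-3) - 2))*56 = (6*√((½)*(5 + 1)/1) + ((-5 + 3*4)*(-3) - 2))*56 = (6*√((½)*1*6) + ((-5 + 12)*(-3) - 2))*56 = (6*√3 + (7*(-3) - 2))*56 = (6*√3 + (-21 - 2))*56 = (6*√3 - 23)*56 = (-23 + 6*√3)*56 = -1288 + 336*√3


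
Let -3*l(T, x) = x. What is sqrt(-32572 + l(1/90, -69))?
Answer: 11*I*sqrt(269) ≈ 180.41*I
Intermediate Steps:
l(T, x) = -x/3
sqrt(-32572 + l(1/90, -69)) = sqrt(-32572 - 1/3*(-69)) = sqrt(-32572 + 23) = sqrt(-32549) = 11*I*sqrt(269)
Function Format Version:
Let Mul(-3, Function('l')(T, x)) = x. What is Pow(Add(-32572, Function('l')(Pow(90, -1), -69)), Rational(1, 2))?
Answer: Mul(11, I, Pow(269, Rational(1, 2))) ≈ Mul(180.41, I)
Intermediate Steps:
Function('l')(T, x) = Mul(Rational(-1, 3), x)
Pow(Add(-32572, Function('l')(Pow(90, -1), -69)), Rational(1, 2)) = Pow(Add(-32572, Mul(Rational(-1, 3), -69)), Rational(1, 2)) = Pow(Add(-32572, 23), Rational(1, 2)) = Pow(-32549, Rational(1, 2)) = Mul(11, I, Pow(269, Rational(1, 2)))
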